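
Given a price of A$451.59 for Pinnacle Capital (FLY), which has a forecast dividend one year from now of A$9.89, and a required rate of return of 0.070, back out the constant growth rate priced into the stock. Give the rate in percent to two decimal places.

4.81%

From P₀ = D₁/(r − g), the implied growth is g = r − D₁/P₀.
g = 0.07 − 9.89/451.59 = 0.07 − 0.02190 = 0.04810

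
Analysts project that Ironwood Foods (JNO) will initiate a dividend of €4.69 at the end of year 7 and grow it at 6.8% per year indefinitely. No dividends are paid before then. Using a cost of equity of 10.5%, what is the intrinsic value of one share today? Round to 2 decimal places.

Deferred-dividend DDM. At t=6 the remaining stream is a growing perpetuity with first payment D_7 = 4.69.
V_6 = D_7/(r−g) = 4.69/(0.105−0.068) = 126.7568
P₀ = V_6/(1+r)^6 = 126.7568/(1+0.105)^6 = 69.6302

€69.63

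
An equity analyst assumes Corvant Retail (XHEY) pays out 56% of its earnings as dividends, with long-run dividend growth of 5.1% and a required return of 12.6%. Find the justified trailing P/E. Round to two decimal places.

Justified trailing P/E = b(1+g)/(r−g) = 0.56×(1+0.051)/(0.126−0.051) = 7.8475

7.85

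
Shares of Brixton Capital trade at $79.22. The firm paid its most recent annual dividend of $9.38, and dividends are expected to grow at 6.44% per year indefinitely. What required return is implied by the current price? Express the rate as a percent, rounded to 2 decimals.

19.04%

Rearranging the constant-growth DDM: r = D₁/P₀ + g.
D₁ = 9.38 × (1 + 0.0644) = 9.9841.
r = 9.9841 / 79.22 + 0.0644 = 0.12603 + 0.0644 = 0.19043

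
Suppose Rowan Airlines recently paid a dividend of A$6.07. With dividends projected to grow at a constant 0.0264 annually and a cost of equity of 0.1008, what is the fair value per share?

A$83.74

Gordon growth model: P₀ = D₁/(r − g). D₁ = 6.07 × (1 + 0.0264) = 6.2302.
P₀ = 6.2302 / (0.1008 − 0.0264) = 6.2302 / 0.0744 = 83.7399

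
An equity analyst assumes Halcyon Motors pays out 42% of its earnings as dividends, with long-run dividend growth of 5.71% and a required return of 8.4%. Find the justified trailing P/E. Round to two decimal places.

16.50

Justified trailing P/E = b(1+g)/(r−g) = 0.42×(1+0.0571)/(0.084−0.0571) = 16.5049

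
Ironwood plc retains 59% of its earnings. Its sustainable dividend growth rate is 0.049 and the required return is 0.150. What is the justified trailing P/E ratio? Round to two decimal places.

Payout ratio b = 1 − 0.59 = 0.41.
Justified trailing P/E = b(1+g)/(r−g) = 0.41×(1+0.049)/(0.15−0.049) = 4.2583

4.26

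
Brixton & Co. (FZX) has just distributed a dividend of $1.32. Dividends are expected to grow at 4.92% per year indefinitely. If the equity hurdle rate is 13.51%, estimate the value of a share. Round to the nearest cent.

$16.12

Gordon growth model: P₀ = D₁/(r − g). D₁ = 1.32 × (1 + 0.0492) = 1.3849.
P₀ = 1.3849 / (0.1351 − 0.0492) = 1.3849 / 0.0859 = 16.1227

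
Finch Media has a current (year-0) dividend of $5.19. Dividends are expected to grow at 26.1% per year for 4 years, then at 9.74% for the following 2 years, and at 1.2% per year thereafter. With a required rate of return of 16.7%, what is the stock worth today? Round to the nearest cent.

Three-stage DDM. Project D₁…D_6; terminal Gordon value at t=6 with g = 0.012; discount at r = 0.167.
D_1 = 6.5446
D_2 = 8.2527
D_3 = 10.4067
D_4 = 13.1228
D_5 = 14.4010
D_6 = 15.8037
TV_6 = 15.9933/(0.167−0.012) = 103.1826
P₀ = Σ Dₜ/(1+r)ᵗ + TV_6/(1+r)^6 = 79.0498

$79.05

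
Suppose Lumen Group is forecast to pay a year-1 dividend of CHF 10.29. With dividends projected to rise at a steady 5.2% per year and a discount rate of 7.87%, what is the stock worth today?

Gordon growth model: P₀ = D₁/(r − g), with D₁ = 10.29 given directly.
P₀ = 10.2900 / (0.0787 − 0.052) = 10.2900 / 0.0267 = 385.3933

CHF 385.39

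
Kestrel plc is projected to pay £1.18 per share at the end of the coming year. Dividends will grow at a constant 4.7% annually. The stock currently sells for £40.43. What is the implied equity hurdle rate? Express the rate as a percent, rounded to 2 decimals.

Rearranging the constant-growth DDM: r = D₁/P₀ + g.
r = 1.1800 / 40.43 + 0.047 = 0.02919 + 0.047 = 0.07619

7.62%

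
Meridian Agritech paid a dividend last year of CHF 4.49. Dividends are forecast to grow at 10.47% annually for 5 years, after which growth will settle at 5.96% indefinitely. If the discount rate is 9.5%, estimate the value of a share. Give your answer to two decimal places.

CHF 163.51

Two-stage DDM. Project D₁…D_5 at 0.1047, terminal growth 0.0596, discount at r = 0.095.
D_1 = 4.9601
D_2 = 5.4794
D_3 = 6.0531
D_4 = 6.6869
D_5 = 7.3870
Terminal value at t=5: TV = D_6/(r−g) = 7.8273/(0.095−0.0596) = 221.1092
P₀ = 4.9601/(1+0.095)^1 + 5.4794/(1+0.095)^2 + 6.0531/(1+0.095)^3 + 6.6869/(1+0.095)^4 + 7.3870/(1+0.095)^5 + 221.1092/(1+0.095)^5 = 163.5084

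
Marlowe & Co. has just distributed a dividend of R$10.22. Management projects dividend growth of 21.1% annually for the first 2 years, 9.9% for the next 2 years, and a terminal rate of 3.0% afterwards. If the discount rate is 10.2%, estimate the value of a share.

Three-stage DDM. Project D₁…D_4; terminal Gordon value at t=4 with g = 0.03; discount at r = 0.102.
D_1 = 12.3764
D_2 = 14.9878
D_3 = 16.4716
D_4 = 18.1023
TV_4 = 18.6454/(0.102−0.03) = 258.9639
P₀ = Σ Dₜ/(1+r)ᵗ + TV_4/(1+r)^4 = 223.7507

R$223.75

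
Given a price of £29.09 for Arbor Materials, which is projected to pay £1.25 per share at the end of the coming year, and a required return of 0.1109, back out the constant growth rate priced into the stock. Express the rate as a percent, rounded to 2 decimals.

From P₀ = D₁/(r − g), the implied growth is g = r − D₁/P₀.
g = 0.1109 − 1.25/29.09 = 0.1109 − 0.04297 = 0.06793

6.79%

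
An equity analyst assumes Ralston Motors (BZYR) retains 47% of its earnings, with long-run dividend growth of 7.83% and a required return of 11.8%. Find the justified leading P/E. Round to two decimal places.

Payout ratio b = 1 − 0.47 = 0.53.
Justified leading P/E = b/(r−g) = 0.53/(0.118−0.0783) = 13.3501

13.35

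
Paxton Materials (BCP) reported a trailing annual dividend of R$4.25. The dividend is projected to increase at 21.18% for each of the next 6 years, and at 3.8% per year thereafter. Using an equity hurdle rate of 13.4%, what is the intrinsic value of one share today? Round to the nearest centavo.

Two-stage DDM. Project D₁…D_6 at 0.2118, terminal growth 0.038, discount at r = 0.134.
D_1 = 5.1502
D_2 = 6.2410
D_3 = 7.5628
D_4 = 9.1646
D_5 = 11.1056
D_6 = 13.4578
Terminal value at t=6: TV = D_7/(r−g) = 13.9692/(0.134−0.038) = 145.5126
P₀ = 5.1502/(1+0.134)^1 + 6.2410/(1+0.134)^2 + 7.5628/(1+0.134)^3 + 9.1646/(1+0.134)^4 + 11.1056/(1+0.134)^5 + 13.4578/(1+0.134)^6 + 145.5126/(1+0.134)^6 = 100.7996

R$100.80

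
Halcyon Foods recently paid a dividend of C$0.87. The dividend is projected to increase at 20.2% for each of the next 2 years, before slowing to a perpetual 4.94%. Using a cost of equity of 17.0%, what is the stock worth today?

C$9.80

Two-stage DDM. Project D₁…D_2 at 0.202, terminal growth 0.0494, discount at r = 0.17.
D_1 = 1.0457
D_2 = 1.2570
Terminal value at t=2: TV = D_3/(r−g) = 1.3191/(0.17−0.0494) = 10.9376
P₀ = 1.0457/(1+0.17)^1 + 1.2570/(1+0.17)^2 + 10.9376/(1+0.17)^2 = 9.8021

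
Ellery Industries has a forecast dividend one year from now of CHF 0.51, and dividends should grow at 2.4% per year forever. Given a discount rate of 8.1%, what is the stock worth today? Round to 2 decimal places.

CHF 8.95

Gordon growth model: P₀ = D₁/(r − g), with D₁ = 0.51 given directly.
P₀ = 0.5100 / (0.081 − 0.024) = 0.5100 / 0.057 = 8.9474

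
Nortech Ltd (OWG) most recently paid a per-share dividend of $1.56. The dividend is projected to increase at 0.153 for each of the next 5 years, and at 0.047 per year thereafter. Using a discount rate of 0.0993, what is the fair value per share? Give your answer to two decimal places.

$48.66

Two-stage DDM. Project D₁…D_5 at 0.153, terminal growth 0.047, discount at r = 0.0993.
D_1 = 1.7987
D_2 = 2.0739
D_3 = 2.3912
D_4 = 2.7570
D_5 = 3.1789
Terminal value at t=5: TV = D_6/(r−g) = 3.3283/(0.0993−0.047) = 63.6379
P₀ = 1.7987/(1+0.0993)^1 + 2.0739/(1+0.0993)^2 + 2.3912/(1+0.0993)^3 + 2.7570/(1+0.0993)^4 + 3.1789/(1+0.0993)^5 + 63.6379/(1+0.0993)^5 = 48.6604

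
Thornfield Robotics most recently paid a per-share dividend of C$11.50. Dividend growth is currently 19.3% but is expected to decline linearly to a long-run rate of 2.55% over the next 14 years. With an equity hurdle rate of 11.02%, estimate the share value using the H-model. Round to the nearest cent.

H-model: P₀ = D₀[(1+g_L) + H(g_S−g_L)]/(r−g_L), with H = 14/2 = 7.
P₀ = 11.50 × [(1+0.0255) + 7×(0.193−0.0255)] / (0.1102−0.0255)
   = 11.50 × 2.1980 / 0.0847 = 298.4298

C$298.43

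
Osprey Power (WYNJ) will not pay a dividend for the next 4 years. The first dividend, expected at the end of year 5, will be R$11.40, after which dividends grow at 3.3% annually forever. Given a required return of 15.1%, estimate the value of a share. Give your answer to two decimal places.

Deferred-dividend DDM. At t=4 the remaining stream is a growing perpetuity with first payment D_5 = 11.40.
V_4 = D_5/(r−g) = 11.40/(0.151−0.033) = 96.6102
P₀ = V_4/(1+r)^4 = 96.6102/(1+0.151)^4 = 55.0455

R$55.05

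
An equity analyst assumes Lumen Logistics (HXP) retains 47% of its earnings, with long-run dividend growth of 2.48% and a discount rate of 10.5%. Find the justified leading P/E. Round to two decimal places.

Payout ratio b = 1 − 0.47 = 0.53.
Justified leading P/E = b/(r−g) = 0.53/(0.105−0.0248) = 6.6085

6.61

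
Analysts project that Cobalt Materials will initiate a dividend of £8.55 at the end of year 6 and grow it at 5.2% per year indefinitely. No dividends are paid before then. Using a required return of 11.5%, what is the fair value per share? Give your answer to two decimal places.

Deferred-dividend DDM. At t=5 the remaining stream is a growing perpetuity with first payment D_6 = 8.55.
V_5 = D_6/(r−g) = 8.55/(0.115−0.052) = 135.7143
P₀ = V_5/(1+r)^5 = 135.7143/(1+0.115)^5 = 78.7501

£78.75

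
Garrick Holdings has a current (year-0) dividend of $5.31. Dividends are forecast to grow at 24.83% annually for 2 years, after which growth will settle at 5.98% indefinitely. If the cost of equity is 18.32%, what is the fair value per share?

$62.27

Two-stage DDM. Project D₁…D_2 at 0.2483, terminal growth 0.0598, discount at r = 0.1832.
D_1 = 6.6285
D_2 = 8.2743
Terminal value at t=2: TV = D_3/(r−g) = 8.7691/(0.1832−0.0598) = 71.0626
P₀ = 6.6285/(1+0.1832)^1 + 8.2743/(1+0.1832)^2 + 71.0626/(1+0.1832)^2 = 62.2729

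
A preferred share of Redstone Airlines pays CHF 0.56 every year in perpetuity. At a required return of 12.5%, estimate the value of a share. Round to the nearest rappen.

Zero-growth DDM (perpetuity): P₀ = D/r = 0.56 / 0.125 = 4.4800

CHF 4.48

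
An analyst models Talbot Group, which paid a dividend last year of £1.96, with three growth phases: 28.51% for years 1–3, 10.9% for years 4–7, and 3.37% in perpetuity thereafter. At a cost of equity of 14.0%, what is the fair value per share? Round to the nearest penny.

Three-stage DDM. Project D₁…D_7; terminal Gordon value at t=7 with g = 0.0337; discount at r = 0.14.
D_1 = 2.5188
D_2 = 3.2369
D_3 = 4.1597
D_4 = 4.6132
D_5 = 5.1160
D_6 = 5.6736
D_7 = 6.2921
TV_7 = 6.5041/(0.14−0.0337) = 61.1863
P₀ = Σ Dₜ/(1+r)ᵗ + TV_7/(1+r)^7 = 42.4480

£42.45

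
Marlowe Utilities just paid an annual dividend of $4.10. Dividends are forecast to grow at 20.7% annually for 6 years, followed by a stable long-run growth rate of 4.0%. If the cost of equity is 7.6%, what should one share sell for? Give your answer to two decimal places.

$273.47

Two-stage DDM. Project D₁…D_6 at 0.207, terminal growth 0.04, discount at r = 0.076.
D_1 = 4.9487
D_2 = 5.9731
D_3 = 7.2095
D_4 = 8.7019
D_5 = 10.5032
D_6 = 12.6773
Terminal value at t=6: TV = D_7/(r−g) = 13.1844/(0.076−0.04) = 366.2337
P₀ = 4.9487/(1+0.076)^1 + 5.9731/(1+0.076)^2 + 7.2095/(1+0.076)^3 + 8.7019/(1+0.076)^4 + 10.5032/(1+0.076)^5 + 12.6773/(1+0.076)^6 + 366.2337/(1+0.076)^6 = 273.4733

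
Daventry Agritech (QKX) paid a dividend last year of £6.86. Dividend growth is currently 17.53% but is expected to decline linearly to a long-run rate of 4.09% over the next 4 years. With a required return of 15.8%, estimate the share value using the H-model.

£76.73

H-model: P₀ = D₀[(1+g_L) + H(g_S−g_L)]/(r−g_L), with H = 4/2 = 2.
P₀ = 6.86 × [(1+0.0409) + 2×(0.1753−0.0409)] / (0.158−0.0409)
   = 6.86 × 1.3097 / 0.1171 = 76.7254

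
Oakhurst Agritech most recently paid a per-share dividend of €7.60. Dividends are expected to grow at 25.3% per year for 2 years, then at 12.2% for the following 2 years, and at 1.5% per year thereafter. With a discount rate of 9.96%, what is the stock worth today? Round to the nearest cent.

€162.14

Three-stage DDM. Project D₁…D_4; terminal Gordon value at t=4 with g = 0.015; discount at r = 0.0996.
D_1 = 9.5228
D_2 = 11.9321
D_3 = 13.3878
D_4 = 15.0211
TV_4 = 15.2464/(0.0996−0.015) = 180.2176
P₀ = Σ Dₜ/(1+r)ᵗ + TV_4/(1+r)^4 = 162.1428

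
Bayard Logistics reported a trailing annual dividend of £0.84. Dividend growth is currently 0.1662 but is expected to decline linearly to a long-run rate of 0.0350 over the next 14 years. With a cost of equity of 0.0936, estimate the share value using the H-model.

£28.00

H-model: P₀ = D₀[(1+g_L) + H(g_S−g_L)]/(r−g_L), with H = 14/2 = 7.
P₀ = 0.84 × [(1+0.035) + 7×(0.1662−0.035)] / (0.0936−0.035)
   = 0.84 × 1.9534 / 0.0586 = 28.0010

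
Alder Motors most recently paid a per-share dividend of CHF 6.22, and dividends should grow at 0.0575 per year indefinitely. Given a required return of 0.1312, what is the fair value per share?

CHF 89.25

Gordon growth model: P₀ = D₁/(r − g). D₁ = 6.22 × (1 + 0.0575) = 6.5777.
P₀ = 6.5777 / (0.1312 − 0.0575) = 6.5777 / 0.0737 = 89.2490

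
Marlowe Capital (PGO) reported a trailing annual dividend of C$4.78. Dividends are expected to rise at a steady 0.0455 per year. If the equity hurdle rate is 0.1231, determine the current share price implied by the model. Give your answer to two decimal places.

C$64.40

Gordon growth model: P₀ = D₁/(r − g). D₁ = 4.78 × (1 + 0.0455) = 4.9975.
P₀ = 4.9975 / (0.1231 − 0.0455) = 4.9975 / 0.0776 = 64.4006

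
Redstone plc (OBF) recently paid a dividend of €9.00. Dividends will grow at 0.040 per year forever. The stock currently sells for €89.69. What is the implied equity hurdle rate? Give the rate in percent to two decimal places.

14.44%

Rearranging the constant-growth DDM: r = D₁/P₀ + g.
D₁ = 9.00 × (1 + 0.04) = 9.3600.
r = 9.3600 / 89.69 + 0.04 = 0.10436 + 0.04 = 0.14436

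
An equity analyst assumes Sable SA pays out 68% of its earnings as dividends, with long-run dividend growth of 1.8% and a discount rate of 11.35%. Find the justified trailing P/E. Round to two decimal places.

7.25

Justified trailing P/E = b(1+g)/(r−g) = 0.68×(1+0.018)/(0.1135−0.018) = 7.2486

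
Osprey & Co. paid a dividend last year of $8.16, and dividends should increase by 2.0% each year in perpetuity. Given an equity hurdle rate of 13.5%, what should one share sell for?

Gordon growth model: P₀ = D₁/(r − g). D₁ = 8.16 × (1 + 0.02) = 8.3232.
P₀ = 8.3232 / (0.135 − 0.02) = 8.3232 / 0.115 = 72.3757

$72.38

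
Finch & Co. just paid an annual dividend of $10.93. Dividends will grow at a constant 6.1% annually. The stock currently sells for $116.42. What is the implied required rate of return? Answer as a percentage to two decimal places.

16.06%

Rearranging the constant-growth DDM: r = D₁/P₀ + g.
D₁ = 10.93 × (1 + 0.061) = 11.5967.
r = 11.5967 / 116.42 + 0.061 = 0.09961 + 0.061 = 0.16061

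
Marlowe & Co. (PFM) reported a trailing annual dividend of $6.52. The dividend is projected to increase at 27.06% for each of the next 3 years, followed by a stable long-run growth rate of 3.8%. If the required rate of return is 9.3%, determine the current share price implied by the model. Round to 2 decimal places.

Two-stage DDM. Project D₁…D_3 at 0.2706, terminal growth 0.038, discount at r = 0.093.
D_1 = 8.2843
D_2 = 10.5260
D_3 = 13.3744
Terminal value at t=3: TV = D_4/(r−g) = 13.8826/(0.093−0.038) = 252.4113
P₀ = 8.2843/(1+0.093)^1 + 10.5260/(1+0.093)^2 + 13.3744/(1+0.093)^3 + 252.4113/(1+0.093)^3 = 219.9404

$219.94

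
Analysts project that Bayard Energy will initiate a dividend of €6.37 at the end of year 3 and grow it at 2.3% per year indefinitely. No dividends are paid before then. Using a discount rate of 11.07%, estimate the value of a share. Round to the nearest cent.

€58.88

Deferred-dividend DDM. At t=2 the remaining stream is a growing perpetuity with first payment D_3 = 6.37.
V_2 = D_3/(r−g) = 6.37/(0.1107−0.023) = 72.6340
P₀ = V_2/(1+r)^2 = 72.6340/(1+0.1107)^2 = 58.8771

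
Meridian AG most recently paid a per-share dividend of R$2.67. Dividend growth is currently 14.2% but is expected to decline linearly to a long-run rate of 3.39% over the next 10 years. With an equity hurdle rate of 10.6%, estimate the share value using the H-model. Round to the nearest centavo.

R$58.30

H-model: P₀ = D₀[(1+g_L) + H(g_S−g_L)]/(r−g_L), with H = 10/2 = 5.
P₀ = 2.67 × [(1+0.0339) + 5×(0.142−0.0339)] / (0.106−0.0339)
   = 2.67 × 1.5744 / 0.0721 = 58.3030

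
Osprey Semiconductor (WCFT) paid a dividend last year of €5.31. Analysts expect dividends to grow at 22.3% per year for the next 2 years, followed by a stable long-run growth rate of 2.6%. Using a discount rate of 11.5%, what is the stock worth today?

€85.86

Two-stage DDM. Project D₁…D_2 at 0.223, terminal growth 0.026, discount at r = 0.115.
D_1 = 6.4941
D_2 = 7.9423
Terminal value at t=2: TV = D_3/(r−g) = 8.1488/(0.115−0.026) = 91.5598
P₀ = 6.4941/(1+0.115)^1 + 7.9423/(1+0.115)^2 + 91.5598/(1+0.115)^2 = 85.8598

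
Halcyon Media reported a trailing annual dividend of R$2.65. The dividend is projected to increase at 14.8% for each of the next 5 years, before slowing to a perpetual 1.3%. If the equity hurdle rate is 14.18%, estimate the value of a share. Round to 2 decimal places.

Two-stage DDM. Project D₁…D_5 at 0.148, terminal growth 0.013, discount at r = 0.1418.
D_1 = 3.0422
D_2 = 3.4924
D_3 = 4.0093
D_4 = 4.6027
D_5 = 5.2839
Terminal value at t=5: TV = D_6/(r−g) = 5.3526/(0.1418−0.013) = 41.5575
P₀ = 3.0422/(1+0.1418)^1 + 3.4924/(1+0.1418)^2 + 4.0093/(1+0.1418)^3 + 4.6027/(1+0.1418)^4 + 5.2839/(1+0.1418)^5 + 41.5575/(1+0.1418)^5 = 34.8815

R$34.88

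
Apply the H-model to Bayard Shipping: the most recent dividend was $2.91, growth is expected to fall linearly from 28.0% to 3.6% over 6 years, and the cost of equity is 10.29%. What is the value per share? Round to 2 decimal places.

$76.90

H-model: P₀ = D₀[(1+g_L) + H(g_S−g_L)]/(r−g_L), with H = 6/2 = 3.
P₀ = 2.91 × [(1+0.036) + 3×(0.28−0.036)] / (0.1029−0.036)
   = 2.91 × 1.7680 / 0.0669 = 76.9040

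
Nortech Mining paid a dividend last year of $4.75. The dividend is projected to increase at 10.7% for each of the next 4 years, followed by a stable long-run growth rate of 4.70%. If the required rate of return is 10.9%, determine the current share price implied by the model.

Two-stage DDM. Project D₁…D_4 at 0.107, terminal growth 0.047, discount at r = 0.109.
D_1 = 5.2583
D_2 = 5.8209
D_3 = 6.4437
D_4 = 7.1332
Terminal value at t=4: TV = D_5/(r−g) = 7.4685/(0.109−0.047) = 120.4590
P₀ = 5.2583/(1+0.109)^1 + 5.8209/(1+0.109)^2 + 6.4437/(1+0.109)^3 + 7.1332/(1+0.109)^4 + 120.4590/(1+0.109)^4 = 98.5511

$98.55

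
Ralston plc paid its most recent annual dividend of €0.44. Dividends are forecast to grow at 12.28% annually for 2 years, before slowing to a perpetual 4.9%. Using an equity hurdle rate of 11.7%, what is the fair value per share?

Two-stage DDM. Project D₁…D_2 at 0.1228, terminal growth 0.049, discount at r = 0.117.
D_1 = 0.4940
D_2 = 0.5547
Terminal value at t=2: TV = D_3/(r−g) = 0.5819/(0.117−0.049) = 8.5570
P₀ = 0.4940/(1+0.117)^1 + 0.5547/(1+0.117)^2 + 8.5570/(1+0.117)^2 = 7.7452

€7.75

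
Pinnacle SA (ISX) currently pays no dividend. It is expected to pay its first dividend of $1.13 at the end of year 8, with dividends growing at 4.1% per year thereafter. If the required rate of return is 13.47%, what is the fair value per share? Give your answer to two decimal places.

$4.98

Deferred-dividend DDM. At t=7 the remaining stream is a growing perpetuity with first payment D_8 = 1.13.
V_7 = D_8/(r−g) = 1.13/(0.1347−0.041) = 12.0598
P₀ = V_7/(1+r)^7 = 12.0598/(1+0.1347)^7 = 4.9793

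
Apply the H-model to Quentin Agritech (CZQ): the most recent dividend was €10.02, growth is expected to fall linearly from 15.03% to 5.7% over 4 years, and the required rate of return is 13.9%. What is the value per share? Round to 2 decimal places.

H-model: P₀ = D₀[(1+g_L) + H(g_S−g_L)]/(r−g_L), with H = 4/2 = 2.
P₀ = 10.02 × [(1+0.057) + 2×(0.1503−0.057)] / (0.139−0.057)
   = 10.02 × 1.2436 / 0.082 = 151.9619

€151.96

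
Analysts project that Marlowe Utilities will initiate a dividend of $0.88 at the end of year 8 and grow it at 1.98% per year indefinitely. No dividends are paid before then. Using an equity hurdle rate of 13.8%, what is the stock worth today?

Deferred-dividend DDM. At t=7 the remaining stream is a growing perpetuity with first payment D_8 = 0.88.
V_7 = D_8/(r−g) = 0.88/(0.138−0.0198) = 7.4450
P₀ = V_7/(1+r)^7 = 7.4450/(1+0.138)^7 = 3.0121

$3.01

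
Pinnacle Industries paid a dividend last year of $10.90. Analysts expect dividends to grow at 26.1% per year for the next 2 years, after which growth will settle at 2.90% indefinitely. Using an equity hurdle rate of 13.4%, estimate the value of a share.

$157.68

Two-stage DDM. Project D₁…D_2 at 0.261, terminal growth 0.029, discount at r = 0.134.
D_1 = 13.7449
D_2 = 17.3323
Terminal value at t=2: TV = D_3/(r−g) = 17.8350/(0.134−0.029) = 169.8567
P₀ = 13.7449/(1+0.134)^1 + 17.3323/(1+0.134)^2 + 169.8567/(1+0.134)^2 = 157.6848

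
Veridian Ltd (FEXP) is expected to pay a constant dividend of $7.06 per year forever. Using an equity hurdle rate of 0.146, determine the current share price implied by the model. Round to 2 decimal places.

$48.36

Zero-growth DDM (perpetuity): P₀ = D/r = 7.06 / 0.146 = 48.3562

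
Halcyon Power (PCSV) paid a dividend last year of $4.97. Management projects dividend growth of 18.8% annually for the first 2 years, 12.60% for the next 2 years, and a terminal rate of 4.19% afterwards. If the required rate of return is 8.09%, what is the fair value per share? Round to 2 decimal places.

Three-stage DDM. Project D₁…D_4; terminal Gordon value at t=4 with g = 0.0419; discount at r = 0.0809.
D_1 = 5.9044
D_2 = 7.0144
D_3 = 7.8982
D_4 = 8.8934
TV_4 = 9.2660/(0.0809−0.0419) = 237.5896
P₀ = Σ Dₜ/(1+r)ᵗ + TV_4/(1+r)^4 = 198.2900

$198.29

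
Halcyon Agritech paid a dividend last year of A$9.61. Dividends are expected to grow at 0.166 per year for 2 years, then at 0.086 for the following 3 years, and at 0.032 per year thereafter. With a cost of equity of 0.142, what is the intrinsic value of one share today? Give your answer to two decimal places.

A$127.86

Three-stage DDM. Project D₁…D_5; terminal Gordon value at t=5 with g = 0.032; discount at r = 0.142.
D_1 = 11.2053
D_2 = 13.0653
D_3 = 14.1890
D_4 = 15.4092
D_5 = 16.7344
TV_5 = 17.2699/(0.142−0.032) = 156.9990
P₀ = Σ Dₜ/(1+r)ᵗ + TV_5/(1+r)^5 = 127.8611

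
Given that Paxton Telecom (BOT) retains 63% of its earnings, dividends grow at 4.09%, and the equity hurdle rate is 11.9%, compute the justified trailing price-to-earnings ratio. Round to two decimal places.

Payout ratio b = 1 − 0.63 = 0.37.
Justified trailing P/E = b(1+g)/(r−g) = 0.37×(1+0.0409)/(0.119−0.0409) = 4.9313

4.93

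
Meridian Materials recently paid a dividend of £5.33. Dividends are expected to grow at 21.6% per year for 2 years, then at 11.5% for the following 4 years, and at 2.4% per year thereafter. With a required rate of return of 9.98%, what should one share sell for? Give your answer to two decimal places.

£132.38

Three-stage DDM. Project D₁…D_6; terminal Gordon value at t=6 with g = 0.024; discount at r = 0.0998.
D_1 = 6.4813
D_2 = 7.8812
D_3 = 8.7876
D_4 = 9.7982
D_5 = 10.9249
D_6 = 12.1813
TV_6 = 12.4737/(0.0998−0.024) = 164.5601
P₀ = Σ Dₜ/(1+r)ᵗ + TV_6/(1+r)^6 = 132.3764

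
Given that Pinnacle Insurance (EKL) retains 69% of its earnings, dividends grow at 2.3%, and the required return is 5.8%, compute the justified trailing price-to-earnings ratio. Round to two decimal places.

Payout ratio b = 1 − 0.69 = 0.31.
Justified trailing P/E = b(1+g)/(r−g) = 0.31×(1+0.023)/(0.058−0.023) = 9.0609

9.06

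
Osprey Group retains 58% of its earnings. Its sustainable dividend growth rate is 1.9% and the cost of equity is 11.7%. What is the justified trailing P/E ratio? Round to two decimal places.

Payout ratio b = 1 − 0.58 = 0.42.
Justified trailing P/E = b(1+g)/(r−g) = 0.42×(1+0.019)/(0.117−0.019) = 4.3671

4.37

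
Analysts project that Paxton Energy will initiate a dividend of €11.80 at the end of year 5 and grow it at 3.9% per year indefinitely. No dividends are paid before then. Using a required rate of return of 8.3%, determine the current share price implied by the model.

Deferred-dividend DDM. At t=4 the remaining stream is a growing perpetuity with first payment D_5 = 11.80.
V_4 = D_5/(r−g) = 11.80/(0.083−0.039) = 268.1818
P₀ = V_4/(1+r)^4 = 268.1818/(1+0.083)^4 = 194.9465

€194.95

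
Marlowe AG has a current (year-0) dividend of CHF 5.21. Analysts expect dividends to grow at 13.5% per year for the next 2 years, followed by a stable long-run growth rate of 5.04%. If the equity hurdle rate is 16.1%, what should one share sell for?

Two-stage DDM. Project D₁…D_2 at 0.135, terminal growth 0.0504, discount at r = 0.161.
D_1 = 5.9134
D_2 = 6.7117
Terminal value at t=2: TV = D_3/(r−g) = 7.0499/(0.161−0.0504) = 63.7425
P₀ = 5.9134/(1+0.161)^1 + 6.7117/(1+0.161)^2 + 63.7425/(1+0.161)^2 = 57.3621

CHF 57.36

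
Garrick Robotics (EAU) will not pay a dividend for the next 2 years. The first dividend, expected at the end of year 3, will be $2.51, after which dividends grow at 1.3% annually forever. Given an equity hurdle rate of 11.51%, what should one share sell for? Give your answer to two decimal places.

$19.77

Deferred-dividend DDM. At t=2 the remaining stream is a growing perpetuity with first payment D_3 = 2.51.
V_2 = D_3/(r−g) = 2.51/(0.1151−0.013) = 24.5837
P₀ = V_2/(1+r)^2 = 24.5837/(1+0.1151)^2 = 19.7706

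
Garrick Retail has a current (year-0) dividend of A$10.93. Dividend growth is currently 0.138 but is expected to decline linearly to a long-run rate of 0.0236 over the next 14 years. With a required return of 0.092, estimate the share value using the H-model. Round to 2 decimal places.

H-model: P₀ = D₀[(1+g_L) + H(g_S−g_L)]/(r−g_L), with H = 14/2 = 7.
P₀ = 10.93 × [(1+0.0236) + 7×(0.138−0.0236)] / (0.092−0.0236)
   = 10.93 × 1.8244 / 0.0684 = 291.5306

A$291.53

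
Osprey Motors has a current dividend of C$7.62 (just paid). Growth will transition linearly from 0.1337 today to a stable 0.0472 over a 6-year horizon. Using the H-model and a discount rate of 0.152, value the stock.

H-model: P₀ = D₀[(1+g_L) + H(g_S−g_L)]/(r−g_L), with H = 6/2 = 3.
P₀ = 7.62 × [(1+0.0472) + 3×(0.1337−0.0472)] / (0.152−0.0472)
   = 7.62 × 1.3067 / 0.1048 = 95.0101

C$95.01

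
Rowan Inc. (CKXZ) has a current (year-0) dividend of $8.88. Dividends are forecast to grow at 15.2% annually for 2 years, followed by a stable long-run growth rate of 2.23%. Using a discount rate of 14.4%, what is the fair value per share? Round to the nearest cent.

$93.59

Two-stage DDM. Project D₁…D_2 at 0.152, terminal growth 0.0223, discount at r = 0.144.
D_1 = 10.2298
D_2 = 11.7847
Terminal value at t=2: TV = D_3/(r−g) = 12.0475/(0.144−0.0223) = 98.9933
P₀ = 10.2298/(1+0.144)^1 + 11.7847/(1+0.144)^2 + 98.9933/(1+0.144)^2 = 93.5871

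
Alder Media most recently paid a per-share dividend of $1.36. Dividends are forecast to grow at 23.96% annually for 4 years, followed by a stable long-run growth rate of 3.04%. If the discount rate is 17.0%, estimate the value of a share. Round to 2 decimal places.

$18.95

Two-stage DDM. Project D₁…D_4 at 0.2396, terminal growth 0.0304, discount at r = 0.17.
D_1 = 1.6859
D_2 = 2.0898
D_3 = 2.5905
D_4 = 3.2112
Terminal value at t=4: TV = D_5/(r−g) = 3.3088/(0.17−0.0304) = 23.7020
P₀ = 1.6859/(1+0.17)^1 + 2.0898/(1+0.17)^2 + 2.5905/(1+0.17)^3 + 3.2112/(1+0.17)^4 + 23.7020/(1+0.17)^4 = 18.9472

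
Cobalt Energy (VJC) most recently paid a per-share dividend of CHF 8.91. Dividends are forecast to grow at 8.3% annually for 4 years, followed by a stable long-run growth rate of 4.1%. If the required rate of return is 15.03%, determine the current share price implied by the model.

Two-stage DDM. Project D₁…D_4 at 0.083, terminal growth 0.041, discount at r = 0.1503.
D_1 = 9.6495
D_2 = 10.4504
D_3 = 11.3178
D_4 = 12.2572
Terminal value at t=4: TV = D_5/(r−g) = 12.7598/(0.1503−0.041) = 116.7406
P₀ = 9.6495/(1+0.1503)^1 + 10.4504/(1+0.1503)^2 + 11.3178/(1+0.1503)^3 + 12.2572/(1+0.1503)^4 + 116.7406/(1+0.1503)^4 = 97.4005

CHF 97.40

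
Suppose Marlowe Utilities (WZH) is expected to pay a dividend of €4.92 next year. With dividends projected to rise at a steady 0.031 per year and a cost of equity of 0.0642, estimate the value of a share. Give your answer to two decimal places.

Gordon growth model: P₀ = D₁/(r − g), with D₁ = 4.92 given directly.
P₀ = 4.9200 / (0.0642 − 0.031) = 4.9200 / 0.0332 = 148.1928

€148.19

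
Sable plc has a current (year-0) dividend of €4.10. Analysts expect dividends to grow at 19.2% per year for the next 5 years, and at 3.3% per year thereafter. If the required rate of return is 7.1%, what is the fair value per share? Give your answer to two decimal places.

€218.93

Two-stage DDM. Project D₁…D_5 at 0.192, terminal growth 0.033, discount at r = 0.071.
D_1 = 4.8872
D_2 = 5.8255
D_3 = 6.9440
D_4 = 8.2773
D_5 = 9.8665
Terminal value at t=5: TV = D_6/(r−g) = 10.1921/(0.071−0.033) = 268.2143
P₀ = 4.8872/(1+0.071)^1 + 5.8255/(1+0.071)^2 + 6.9440/(1+0.071)^3 + 8.2773/(1+0.071)^4 + 9.8665/(1+0.071)^5 + 268.2143/(1+0.071)^5 = 218.9296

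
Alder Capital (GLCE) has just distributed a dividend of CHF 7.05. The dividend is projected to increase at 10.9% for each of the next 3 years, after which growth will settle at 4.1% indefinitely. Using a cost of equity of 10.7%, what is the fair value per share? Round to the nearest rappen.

CHF 133.03

Two-stage DDM. Project D₁…D_3 at 0.109, terminal growth 0.041, discount at r = 0.107.
D_1 = 7.8184
D_2 = 8.6707
D_3 = 9.6158
Terminal value at t=3: TV = D_4/(r−g) = 10.0100/(0.107−0.041) = 151.6668
P₀ = 7.8184/(1+0.107)^1 + 8.6707/(1+0.107)^2 + 9.6158/(1+0.107)^3 + 151.6668/(1+0.107)^3 = 133.0280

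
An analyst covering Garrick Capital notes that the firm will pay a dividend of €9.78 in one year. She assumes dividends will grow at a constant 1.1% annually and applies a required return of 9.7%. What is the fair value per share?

Gordon growth model: P₀ = D₁/(r − g), with D₁ = 9.78 given directly.
P₀ = 9.7800 / (0.097 − 0.011) = 9.7800 / 0.086 = 113.7209

€113.72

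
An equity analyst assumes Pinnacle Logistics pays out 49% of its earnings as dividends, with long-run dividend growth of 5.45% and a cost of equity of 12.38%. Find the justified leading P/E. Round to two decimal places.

7.07

Justified leading P/E = b/(r−g) = 0.49/(0.1238−0.0545) = 7.0707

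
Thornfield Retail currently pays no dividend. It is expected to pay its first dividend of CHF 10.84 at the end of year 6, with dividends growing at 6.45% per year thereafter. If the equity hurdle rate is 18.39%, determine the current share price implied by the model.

Deferred-dividend DDM. At t=5 the remaining stream is a growing perpetuity with first payment D_6 = 10.84.
V_5 = D_6/(r−g) = 10.84/(0.1839−0.0645) = 90.7873
P₀ = V_5/(1+r)^5 = 90.7873/(1+0.1839)^5 = 39.0346

CHF 39.03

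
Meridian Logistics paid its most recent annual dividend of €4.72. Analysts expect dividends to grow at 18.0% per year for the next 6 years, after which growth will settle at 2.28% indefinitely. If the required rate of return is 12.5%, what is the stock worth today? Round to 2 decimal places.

Two-stage DDM. Project D₁…D_6 at 0.18, terminal growth 0.0228, discount at r = 0.125.
D_1 = 5.5696
D_2 = 6.5721
D_3 = 7.7551
D_4 = 9.1510
D_5 = 10.7982
D_6 = 12.7419
Terminal value at t=6: TV = D_7/(r−g) = 13.0324/(0.125−0.0228) = 127.5187
P₀ = 5.5696/(1+0.125)^1 + 6.5721/(1+0.125)^2 + 7.7551/(1+0.125)^3 + 9.1510/(1+0.125)^4 + 10.7982/(1+0.125)^5 + 12.7419/(1+0.125)^6 + 127.5187/(1+0.125)^6 = 96.4818

€96.48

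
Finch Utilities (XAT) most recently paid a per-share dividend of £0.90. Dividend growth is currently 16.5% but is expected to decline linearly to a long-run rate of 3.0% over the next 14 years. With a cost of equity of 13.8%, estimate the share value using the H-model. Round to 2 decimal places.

£16.46

H-model: P₀ = D₀[(1+g_L) + H(g_S−g_L)]/(r−g_L), with H = 14/2 = 7.
P₀ = 0.90 × [(1+0.03) + 7×(0.165−0.03)] / (0.138−0.03)
   = 0.90 × 1.9750 / 0.108 = 16.4583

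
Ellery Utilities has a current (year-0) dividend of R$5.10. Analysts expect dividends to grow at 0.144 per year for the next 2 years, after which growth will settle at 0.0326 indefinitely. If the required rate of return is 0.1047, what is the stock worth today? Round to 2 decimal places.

Two-stage DDM. Project D₁…D_2 at 0.144, terminal growth 0.0326, discount at r = 0.1047.
D_1 = 5.8344
D_2 = 6.6746
Terminal value at t=2: TV = D_3/(r−g) = 6.8921/(0.1047−0.0326) = 95.5915
P₀ = 5.8344/(1+0.1047)^1 + 6.6746/(1+0.1047)^2 + 95.5915/(1+0.1047)^2 = 89.0812

R$89.08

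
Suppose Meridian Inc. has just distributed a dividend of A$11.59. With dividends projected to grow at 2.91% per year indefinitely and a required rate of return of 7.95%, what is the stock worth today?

A$236.65

Gordon growth model: P₀ = D₁/(r − g). D₁ = 11.59 × (1 + 0.0291) = 11.9273.
P₀ = 11.9273 / (0.0795 − 0.0291) = 11.9273 / 0.0504 = 236.6522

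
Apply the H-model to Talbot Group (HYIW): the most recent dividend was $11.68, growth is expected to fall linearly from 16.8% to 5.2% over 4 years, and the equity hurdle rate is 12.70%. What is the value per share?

H-model: P₀ = D₀[(1+g_L) + H(g_S−g_L)]/(r−g_L), with H = 4/2 = 2.
P₀ = 11.68 × [(1+0.052) + 2×(0.168−0.052)] / (0.127−0.052)
   = 11.68 × 1.2840 / 0.075 = 199.9616

$199.96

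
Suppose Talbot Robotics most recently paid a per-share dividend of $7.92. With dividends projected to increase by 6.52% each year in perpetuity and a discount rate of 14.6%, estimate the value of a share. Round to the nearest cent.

$104.41

Gordon growth model: P₀ = D₁/(r − g). D₁ = 7.92 × (1 + 0.0652) = 8.4364.
P₀ = 8.4364 / (0.146 − 0.0652) = 8.4364 / 0.0808 = 104.4107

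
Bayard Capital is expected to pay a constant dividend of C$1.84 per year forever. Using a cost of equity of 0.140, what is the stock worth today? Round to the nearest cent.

Zero-growth DDM (perpetuity): P₀ = D/r = 1.84 / 0.14 = 13.1429

C$13.14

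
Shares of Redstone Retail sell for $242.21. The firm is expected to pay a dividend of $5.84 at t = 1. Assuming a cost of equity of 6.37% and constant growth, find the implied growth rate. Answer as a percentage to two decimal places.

3.96%

From P₀ = D₁/(r − g), the implied growth is g = r − D₁/P₀.
g = 0.0637 − 5.84/242.21 = 0.0637 − 0.02411 = 0.03959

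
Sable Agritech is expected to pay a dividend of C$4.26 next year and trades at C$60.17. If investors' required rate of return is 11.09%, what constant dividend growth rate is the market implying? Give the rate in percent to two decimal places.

From P₀ = D₁/(r − g), the implied growth is g = r − D₁/P₀.
g = 0.1109 − 4.26/60.17 = 0.1109 − 0.07080 = 0.04010

4.01%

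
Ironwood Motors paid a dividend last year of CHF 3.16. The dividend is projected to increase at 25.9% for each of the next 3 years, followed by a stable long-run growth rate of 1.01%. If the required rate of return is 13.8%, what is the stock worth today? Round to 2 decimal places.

Two-stage DDM. Project D₁…D_3 at 0.259, terminal growth 0.0101, discount at r = 0.138.
D_1 = 3.9784
D_2 = 5.0089
D_3 = 6.3061
Terminal value at t=3: TV = D_4/(r−g) = 6.3698/(0.138−0.0101) = 49.8033
P₀ = 3.9784/(1+0.138)^1 + 5.0089/(1+0.138)^2 + 6.3061/(1+0.138)^3 + 49.8033/(1+0.138)^3 = 45.4360

CHF 45.44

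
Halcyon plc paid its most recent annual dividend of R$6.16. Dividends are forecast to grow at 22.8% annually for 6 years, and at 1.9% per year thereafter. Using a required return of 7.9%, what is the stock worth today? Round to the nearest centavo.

R$286.89

Two-stage DDM. Project D₁…D_6 at 0.228, terminal growth 0.019, discount at r = 0.079.
D_1 = 7.5645
D_2 = 9.2892
D_3 = 11.4071
D_4 = 14.0079
D_5 = 17.2017
D_6 = 21.1237
Terminal value at t=6: TV = D_7/(r−g) = 21.5251/(0.079−0.019) = 358.7516
P₀ = 7.5645/(1+0.079)^1 + 9.2892/(1+0.079)^2 + 11.4071/(1+0.079)^3 + 14.0079/(1+0.079)^4 + 17.2017/(1+0.079)^5 + 21.1237/(1+0.079)^6 + 358.7516/(1+0.079)^6 = 286.8861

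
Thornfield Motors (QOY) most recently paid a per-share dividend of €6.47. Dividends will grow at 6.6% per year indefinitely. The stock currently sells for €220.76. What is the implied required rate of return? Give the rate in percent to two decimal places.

9.72%

Rearranging the constant-growth DDM: r = D₁/P₀ + g.
D₁ = 6.47 × (1 + 0.066) = 6.8970.
r = 6.8970 / 220.76 + 0.066 = 0.03124 + 0.066 = 0.09724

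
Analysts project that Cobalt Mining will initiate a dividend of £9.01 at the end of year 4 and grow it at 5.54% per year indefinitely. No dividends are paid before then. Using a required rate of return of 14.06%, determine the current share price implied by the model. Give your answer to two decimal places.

Deferred-dividend DDM. At t=3 the remaining stream is a growing perpetuity with first payment D_4 = 9.01.
V_3 = D_4/(r−g) = 9.01/(0.1406−0.0554) = 105.7512
P₀ = V_3/(1+r)^3 = 105.7512/(1+0.1406)^3 = 71.2664

£71.27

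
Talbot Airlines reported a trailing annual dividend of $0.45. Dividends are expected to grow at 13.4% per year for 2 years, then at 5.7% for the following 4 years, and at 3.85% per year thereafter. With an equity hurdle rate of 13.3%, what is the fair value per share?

Three-stage DDM. Project D₁…D_6; terminal Gordon value at t=6 with g = 0.0385; discount at r = 0.133.
D_1 = 0.5103
D_2 = 0.5787
D_3 = 0.6117
D_4 = 0.6465
D_5 = 0.6834
D_6 = 0.7223
TV_6 = 0.7501/(0.133−0.0385) = 7.9380
P₀ = Σ Dₜ/(1+r)ᵗ + TV_6/(1+r)^6 = 6.1742

$6.17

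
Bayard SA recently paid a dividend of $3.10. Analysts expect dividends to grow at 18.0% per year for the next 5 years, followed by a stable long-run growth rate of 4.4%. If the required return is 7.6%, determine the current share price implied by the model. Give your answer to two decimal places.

Two-stage DDM. Project D₁…D_5 at 0.18, terminal growth 0.044, discount at r = 0.076.
D_1 = 3.6580
D_2 = 4.3164
D_3 = 5.0934
D_4 = 6.0102
D_5 = 7.0920
Terminal value at t=5: TV = D_6/(r−g) = 7.4041/(0.076−0.044) = 231.3781
P₀ = 3.6580/(1+0.076)^1 + 4.3164/(1+0.076)^2 + 5.0934/(1+0.076)^3 + 6.0102/(1+0.076)^4 + 7.0920/(1+0.076)^5 + 231.3781/(1+0.076)^5 = 181.0381

$181.04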